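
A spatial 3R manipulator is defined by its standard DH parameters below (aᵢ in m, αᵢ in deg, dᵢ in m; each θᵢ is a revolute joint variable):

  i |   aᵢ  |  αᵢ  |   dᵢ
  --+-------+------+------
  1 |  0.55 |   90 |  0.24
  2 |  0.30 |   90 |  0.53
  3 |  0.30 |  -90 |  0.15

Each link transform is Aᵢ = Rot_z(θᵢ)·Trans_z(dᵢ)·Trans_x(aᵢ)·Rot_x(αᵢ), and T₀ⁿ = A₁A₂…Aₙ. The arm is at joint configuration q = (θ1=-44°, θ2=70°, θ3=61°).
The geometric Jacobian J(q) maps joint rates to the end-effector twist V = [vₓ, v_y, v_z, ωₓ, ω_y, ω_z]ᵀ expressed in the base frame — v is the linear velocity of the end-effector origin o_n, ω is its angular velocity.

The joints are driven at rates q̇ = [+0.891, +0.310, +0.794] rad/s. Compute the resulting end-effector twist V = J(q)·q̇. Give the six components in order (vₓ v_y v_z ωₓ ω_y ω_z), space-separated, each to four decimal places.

0.8164 0.0956 -0.1048 0.3214 -0.7413 0.6194

o_n = [0.0562, -1.1558, 0.6073]
J₁: ẑ×o_n = [1.1558, 0.0562, -0.0000], ω = ẑ
J2: z=[-0.6947, -0.7193, 0.0000] o=[0.3956, -0.3821, 0.2400] → [-0.2642, 0.2551, 0.2933, -0.6947, -0.7193, 0.0000]
J3: z=[0.6760, -0.6528, -0.3420] o=[0.1013, -0.8346, 0.5219] → [-0.1656, -0.0423, -0.2466, 0.6760, -0.6528, -0.3420]
V = J·q̇ = [0.8164, 0.0956, -0.1048, 0.3214, -0.7413, 0.6194]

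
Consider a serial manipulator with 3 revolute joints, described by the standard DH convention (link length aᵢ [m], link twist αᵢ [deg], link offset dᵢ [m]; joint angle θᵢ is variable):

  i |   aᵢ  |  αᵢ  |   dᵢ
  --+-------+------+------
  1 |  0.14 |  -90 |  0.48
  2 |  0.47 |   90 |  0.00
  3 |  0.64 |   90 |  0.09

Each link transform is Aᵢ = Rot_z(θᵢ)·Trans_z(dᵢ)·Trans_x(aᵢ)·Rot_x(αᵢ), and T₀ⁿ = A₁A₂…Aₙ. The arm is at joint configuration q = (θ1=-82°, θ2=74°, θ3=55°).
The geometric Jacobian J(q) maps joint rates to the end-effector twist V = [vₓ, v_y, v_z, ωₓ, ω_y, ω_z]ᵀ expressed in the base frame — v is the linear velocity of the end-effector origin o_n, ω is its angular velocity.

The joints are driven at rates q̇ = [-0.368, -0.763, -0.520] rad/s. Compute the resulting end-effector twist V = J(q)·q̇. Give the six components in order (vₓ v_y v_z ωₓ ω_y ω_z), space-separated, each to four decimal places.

o_n = [0.5828, -0.3798, -0.2999]
J₁: ẑ×o_n = [0.3798, 0.5828, -0.0000], ω = ẑ
J2: z=[0.9903, 0.1392, 0.0000] o=[0.0195, -0.1386, 0.4800] → [-0.1085, 0.7723, -0.3172, 0.9903, 0.1392, 0.0000]
J3: z=[0.1338, -0.9519, 0.2756] o=[0.0375, -0.2669, 0.0282] → [0.3434, 0.1942, 0.5039, 0.1338, -0.9519, 0.2756]
V = J·q̇ = [-0.2355, -0.9047, -0.0200, -0.8251, 0.3888, -0.5113]

-0.2355 -0.9047 -0.0200 -0.8251 0.3888 -0.5113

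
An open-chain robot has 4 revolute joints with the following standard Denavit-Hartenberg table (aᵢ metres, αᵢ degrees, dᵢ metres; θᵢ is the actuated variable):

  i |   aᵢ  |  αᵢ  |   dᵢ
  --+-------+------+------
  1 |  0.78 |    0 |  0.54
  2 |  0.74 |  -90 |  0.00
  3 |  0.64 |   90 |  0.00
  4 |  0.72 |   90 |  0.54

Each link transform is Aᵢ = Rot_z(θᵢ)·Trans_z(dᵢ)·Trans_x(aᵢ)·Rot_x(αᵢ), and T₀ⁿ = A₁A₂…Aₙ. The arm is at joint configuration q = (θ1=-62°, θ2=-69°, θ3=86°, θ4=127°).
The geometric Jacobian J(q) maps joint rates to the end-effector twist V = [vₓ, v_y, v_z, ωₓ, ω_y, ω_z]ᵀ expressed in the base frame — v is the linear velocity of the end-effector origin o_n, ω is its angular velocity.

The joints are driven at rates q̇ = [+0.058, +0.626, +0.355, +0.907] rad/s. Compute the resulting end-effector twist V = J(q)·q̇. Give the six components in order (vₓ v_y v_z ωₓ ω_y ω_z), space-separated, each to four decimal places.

0.7320 0.0682 0.3239 -0.3257 -0.9158 0.7473

o_n = [-0.0482, -2.0419, 0.3715]
J₁: ẑ×o_n = [2.0419, -0.0482, 0.0000], ω = ẑ
J2: z=[0.0000, 0.0000, 1.0000] o=[0.3662, -0.6887, 0.5400] → [1.3532, -0.4144, 0.0000, 0.0000, 0.0000, 1.0000]
J3: z=[0.7547, -0.6561, 0.0000] o=[-0.1193, -1.2472, 0.5400] → [0.1106, 0.1272, -0.5531, 0.7547, -0.6561, 0.0000]
J4: z=[-0.6545, -0.7529, 0.0698] o=[-0.1486, -1.2809, -0.0984] → [-0.3007, 0.3145, 0.5736, -0.6545, -0.7529, 0.0698]
V = J·q̇ = [0.7320, 0.0682, 0.3239, -0.3257, -0.9158, 0.7473]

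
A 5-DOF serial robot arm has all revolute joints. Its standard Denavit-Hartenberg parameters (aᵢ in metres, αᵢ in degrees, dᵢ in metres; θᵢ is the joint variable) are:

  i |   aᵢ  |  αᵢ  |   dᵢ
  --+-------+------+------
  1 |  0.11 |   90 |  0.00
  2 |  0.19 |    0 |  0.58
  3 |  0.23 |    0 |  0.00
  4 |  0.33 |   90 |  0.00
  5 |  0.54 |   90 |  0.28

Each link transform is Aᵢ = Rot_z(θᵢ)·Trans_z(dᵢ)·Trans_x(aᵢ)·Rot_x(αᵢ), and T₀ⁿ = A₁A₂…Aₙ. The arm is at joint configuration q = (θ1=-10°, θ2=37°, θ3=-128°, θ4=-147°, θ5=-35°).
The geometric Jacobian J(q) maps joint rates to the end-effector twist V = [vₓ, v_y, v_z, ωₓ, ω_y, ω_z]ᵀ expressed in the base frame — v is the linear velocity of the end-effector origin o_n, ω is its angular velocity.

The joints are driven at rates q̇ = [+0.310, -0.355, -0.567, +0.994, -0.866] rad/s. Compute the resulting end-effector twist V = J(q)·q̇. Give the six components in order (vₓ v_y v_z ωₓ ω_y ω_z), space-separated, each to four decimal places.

o_n = [0.0377, -0.2811, 0.6877]
J₁: ẑ×o_n = [0.2811, 0.0377, -0.0000], ω = ẑ
J2: z=[-0.1736, -0.9848, 0.0000] o=[0.1083, -0.0191, 0.0000] → [-0.6773, 0.1194, -0.0241, -0.1736, -0.9848, 0.0000]
J3: z=[-0.1736, -0.9848, 0.0000] o=[0.1570, -0.6166, 0.1143] → [-0.5647, 0.0996, -0.1758, -0.1736, -0.9848, 0.0000]
J4: z=[-0.1736, -0.9848, 0.0000] o=[0.1531, -0.6159, -0.1156] → [-0.7912, 0.1395, -0.1718, -0.1736, -0.9848, 0.0000]
J5: z=[0.8352, -0.1473, 0.5299] o=[-0.0191, -0.5856, 0.1642] → [-0.2385, -0.4071, 0.2627, 0.8352, -0.1473, 0.5299]
V = J·q̇ = [0.0678, 0.4041, -0.2900, -0.7358, 0.0566, -0.1489]

0.0678 0.4041 -0.2900 -0.7358 0.0566 -0.1489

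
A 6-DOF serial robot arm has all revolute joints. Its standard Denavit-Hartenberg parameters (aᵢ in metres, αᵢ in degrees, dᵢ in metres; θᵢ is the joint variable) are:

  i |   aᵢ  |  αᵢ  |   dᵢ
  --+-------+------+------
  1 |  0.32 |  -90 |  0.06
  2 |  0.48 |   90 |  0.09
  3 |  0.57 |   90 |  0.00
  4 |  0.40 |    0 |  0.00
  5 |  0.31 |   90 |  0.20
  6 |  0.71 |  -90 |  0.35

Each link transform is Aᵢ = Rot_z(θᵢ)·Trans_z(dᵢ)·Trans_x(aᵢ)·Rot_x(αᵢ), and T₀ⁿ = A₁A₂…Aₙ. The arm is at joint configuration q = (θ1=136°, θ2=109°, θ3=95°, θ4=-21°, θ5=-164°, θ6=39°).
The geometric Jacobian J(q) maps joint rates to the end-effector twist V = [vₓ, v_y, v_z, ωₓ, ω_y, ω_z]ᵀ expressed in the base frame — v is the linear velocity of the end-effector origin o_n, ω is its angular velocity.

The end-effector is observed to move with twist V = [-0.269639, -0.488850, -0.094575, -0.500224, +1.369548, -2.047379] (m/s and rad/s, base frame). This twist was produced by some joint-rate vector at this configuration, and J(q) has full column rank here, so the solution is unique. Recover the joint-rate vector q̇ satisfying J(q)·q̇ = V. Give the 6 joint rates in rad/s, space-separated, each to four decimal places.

o_n = [-0.3415, -0.0335, -1.0849]
J₁: ẑ×o_n = [0.0335, -0.3415, 0.0000], ω = ẑ
J2: z=[-0.6947, -0.7193, 0.0000] o=[-0.2302, 0.2223, 0.0600] → [0.8236, -0.7953, 0.0976, -0.6947, -0.7193, 0.0000]
J3: z=[-0.6801, 0.6568, -0.3256] o=[-0.1803, 0.0490, -0.3938] → [-0.4808, -0.4175, 0.1620, -0.6801, 0.6568, -0.3256]
J4: z=[0.1728, -0.2880, -0.9419] o=[-0.5864, -0.3482, -0.3469] → [0.5090, -0.1031, 0.1249, 0.1728, -0.2880, -0.9419]
J5: z=[0.1728, -0.2880, -0.9419] o=[-0.7549, -0.7026, -0.2694] → [0.8651, -0.2485, 0.2346, 0.1728, -0.2880, -0.9419]
J6: z=[-0.7397, 0.5936, -0.3171] o=[-0.5187, -0.5273, -0.4921] → [-0.1953, -0.4947, -0.4704, -0.7397, 0.5936, -0.3171]
q̇ = J⁺·V = [0.0400, -0.8570, 0.9630, 0.7420, 0.8180, 0.9600]

0.0400 -0.8570 0.9630 0.7420 0.8180 0.9600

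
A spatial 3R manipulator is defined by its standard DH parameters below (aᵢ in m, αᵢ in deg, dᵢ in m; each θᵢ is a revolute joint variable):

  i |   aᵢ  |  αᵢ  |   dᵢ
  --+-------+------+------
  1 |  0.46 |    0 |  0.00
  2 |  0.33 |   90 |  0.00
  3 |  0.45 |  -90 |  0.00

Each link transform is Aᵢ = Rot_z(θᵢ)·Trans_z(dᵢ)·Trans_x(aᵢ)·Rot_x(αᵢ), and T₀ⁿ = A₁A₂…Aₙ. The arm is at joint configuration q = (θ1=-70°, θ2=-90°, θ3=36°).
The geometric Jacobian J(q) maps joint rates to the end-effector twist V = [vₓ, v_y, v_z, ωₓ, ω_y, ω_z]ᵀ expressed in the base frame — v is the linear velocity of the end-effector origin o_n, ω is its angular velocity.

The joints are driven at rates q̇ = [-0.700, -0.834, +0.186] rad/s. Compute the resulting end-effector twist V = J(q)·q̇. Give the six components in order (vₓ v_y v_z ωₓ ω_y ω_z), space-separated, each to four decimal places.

o_n = [-0.4949, -0.6696, 0.2645]
J₁: ẑ×o_n = [0.6696, -0.4949, 0.0000], ω = ẑ
J2: z=[0.0000, 0.0000, 1.0000] o=[0.1573, -0.4323, 0.0000] → [0.2374, -0.6522, 0.0000, 0.0000, 0.0000, 1.0000]
J3: z=[-0.3420, 0.9397, 0.0000] o=[-0.1528, -0.5451, 0.0000] → [0.2486, 0.0905, 0.3641, -0.3420, 0.9397, 0.0000]
V = J·q̇ = [-0.6205, 0.9072, 0.0677, -0.0636, 0.1748, -1.5340]

-0.6205 0.9072 0.0677 -0.0636 0.1748 -1.5340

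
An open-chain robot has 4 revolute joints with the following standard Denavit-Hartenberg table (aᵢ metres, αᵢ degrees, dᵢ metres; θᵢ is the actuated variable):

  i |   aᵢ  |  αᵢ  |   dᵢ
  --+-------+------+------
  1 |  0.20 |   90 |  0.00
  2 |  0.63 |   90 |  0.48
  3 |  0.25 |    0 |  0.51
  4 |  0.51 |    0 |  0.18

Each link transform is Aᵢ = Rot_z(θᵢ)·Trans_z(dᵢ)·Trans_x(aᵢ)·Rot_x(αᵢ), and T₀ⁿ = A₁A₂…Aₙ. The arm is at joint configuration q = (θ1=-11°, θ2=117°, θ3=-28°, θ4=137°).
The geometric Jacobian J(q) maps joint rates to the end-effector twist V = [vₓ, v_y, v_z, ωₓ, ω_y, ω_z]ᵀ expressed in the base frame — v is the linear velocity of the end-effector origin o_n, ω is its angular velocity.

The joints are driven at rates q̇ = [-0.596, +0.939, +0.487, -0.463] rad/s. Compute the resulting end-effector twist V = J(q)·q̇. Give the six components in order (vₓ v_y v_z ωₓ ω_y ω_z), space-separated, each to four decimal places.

-1.4427 -0.1310 0.3260 -0.1582 -0.9258 -0.5851

o_n = [0.3335, -0.9255, 0.9233]
J₁: ẑ×o_n = [0.9255, 0.3335, -0.0000], ω = ẑ
J2: z=[-0.1908, -0.9816, 0.0000] o=[0.1963, -0.0382, 0.0000] → [-0.9064, 0.1762, 0.3039, -0.1908, -0.9816, 0.0000]
J3: z=[0.8746, -0.1700, 0.4540] o=[-0.1760, -0.4548, 0.5613] → [0.1522, -0.0853, -0.3251, 0.8746, -0.1700, 0.4540]
J4: z=[0.8746, -0.1700, 0.4540] o=[0.1941, -0.4071, 0.9895] → [0.2466, 0.1212, -0.4297, 0.8746, -0.1700, 0.4540]
V = J·q̇ = [-1.4427, -0.1310, 0.3260, -0.1582, -0.9258, -0.5851]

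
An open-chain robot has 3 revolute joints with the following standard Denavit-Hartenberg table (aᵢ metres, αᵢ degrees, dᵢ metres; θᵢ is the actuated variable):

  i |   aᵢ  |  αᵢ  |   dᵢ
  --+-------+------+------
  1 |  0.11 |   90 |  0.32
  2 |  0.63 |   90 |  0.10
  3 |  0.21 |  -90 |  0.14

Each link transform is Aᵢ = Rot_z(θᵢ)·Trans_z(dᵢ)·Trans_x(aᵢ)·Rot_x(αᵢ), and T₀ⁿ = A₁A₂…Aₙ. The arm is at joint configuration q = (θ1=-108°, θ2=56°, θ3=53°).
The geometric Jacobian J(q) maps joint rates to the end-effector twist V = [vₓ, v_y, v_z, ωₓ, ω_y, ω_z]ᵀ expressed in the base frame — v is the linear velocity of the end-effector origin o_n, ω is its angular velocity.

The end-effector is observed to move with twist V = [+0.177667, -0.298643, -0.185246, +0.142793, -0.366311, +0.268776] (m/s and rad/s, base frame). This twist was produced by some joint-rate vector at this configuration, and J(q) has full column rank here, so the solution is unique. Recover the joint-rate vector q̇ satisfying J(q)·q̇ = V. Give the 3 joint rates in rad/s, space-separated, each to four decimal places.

0.4740 -0.2490 0.3670

o_n = [-0.4552, -0.5345, 0.8688]
J₁: ẑ×o_n = [0.5345, -0.4552, 0.0000], ω = ẑ
J2: z=[-0.9511, 0.3090, 0.0000] o=[-0.0340, -0.1046, 0.3200] → [0.1696, 0.5219, 0.5390, -0.9511, 0.3090, 0.0000]
J3: z=[-0.2562, -0.7885, -0.5592] o=[-0.2380, -0.4088, 0.8423] → [-0.0912, 0.1282, -0.1390, -0.2562, -0.7885, -0.5592]
q̇ = J⁺·V = [0.4740, -0.2490, 0.3670]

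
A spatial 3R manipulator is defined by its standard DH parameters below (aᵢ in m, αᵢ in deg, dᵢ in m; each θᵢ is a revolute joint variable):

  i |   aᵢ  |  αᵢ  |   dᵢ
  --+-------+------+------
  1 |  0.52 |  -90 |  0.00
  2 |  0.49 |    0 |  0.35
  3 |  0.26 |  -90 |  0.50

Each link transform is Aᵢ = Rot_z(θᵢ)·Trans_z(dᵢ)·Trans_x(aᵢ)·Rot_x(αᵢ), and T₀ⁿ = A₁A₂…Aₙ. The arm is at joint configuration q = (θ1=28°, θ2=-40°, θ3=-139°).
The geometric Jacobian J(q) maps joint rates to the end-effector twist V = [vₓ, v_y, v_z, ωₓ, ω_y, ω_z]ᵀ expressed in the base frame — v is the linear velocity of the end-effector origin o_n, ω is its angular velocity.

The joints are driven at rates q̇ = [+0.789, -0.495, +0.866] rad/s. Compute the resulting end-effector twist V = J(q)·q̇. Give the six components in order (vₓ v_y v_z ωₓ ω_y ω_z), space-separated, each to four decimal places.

o_n = [0.1620, 1.0488, 0.3195]
J₁: ẑ×o_n = [-1.0488, 0.1620, 0.0000], ω = ẑ
J2: z=[-0.4695, 0.8829, 0.0000] o=[0.4591, 0.2441, 0.0000] → [0.2821, 0.1500, -0.1154, -0.4695, 0.8829, 0.0000]
J3: z=[-0.4695, 0.8829, 0.0000] o=[0.6262, 0.7294, 0.3150] → [0.0040, 0.0021, 0.2600, -0.4695, 0.8829, 0.0000]
V = J·q̇ = [-0.9637, 0.0554, 0.2822, -0.1742, 0.3276, 0.7890]

-0.9637 0.0554 0.2822 -0.1742 0.3276 0.7890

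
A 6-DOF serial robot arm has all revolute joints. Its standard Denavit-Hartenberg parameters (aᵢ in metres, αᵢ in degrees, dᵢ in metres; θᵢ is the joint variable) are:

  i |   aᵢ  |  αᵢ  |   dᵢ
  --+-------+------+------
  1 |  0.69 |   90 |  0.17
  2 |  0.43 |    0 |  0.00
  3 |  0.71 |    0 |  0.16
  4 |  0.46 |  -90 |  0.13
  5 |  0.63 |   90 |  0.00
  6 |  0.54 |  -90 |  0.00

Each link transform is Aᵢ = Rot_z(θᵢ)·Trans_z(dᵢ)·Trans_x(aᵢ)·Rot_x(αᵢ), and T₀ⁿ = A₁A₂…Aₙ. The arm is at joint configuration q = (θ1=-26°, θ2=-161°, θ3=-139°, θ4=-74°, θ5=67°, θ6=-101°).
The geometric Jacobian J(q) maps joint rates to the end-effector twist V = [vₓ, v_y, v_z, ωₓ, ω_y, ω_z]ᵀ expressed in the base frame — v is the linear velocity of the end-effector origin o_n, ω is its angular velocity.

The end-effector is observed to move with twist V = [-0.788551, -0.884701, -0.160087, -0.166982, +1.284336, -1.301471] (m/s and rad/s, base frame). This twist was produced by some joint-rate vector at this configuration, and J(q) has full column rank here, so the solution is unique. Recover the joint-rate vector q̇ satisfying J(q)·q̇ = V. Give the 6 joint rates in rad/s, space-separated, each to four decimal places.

-0.5950 -0.6400 0.7550 -0.9750 -0.8580 -0.5660

o_n = [1.1248, -0.3316, -0.0305]
J₁: ẑ×o_n = [0.3316, 1.1248, -0.0000], ω = ẑ
J2: z=[-0.4384, -0.8988, 0.0000] o=[0.6202, -0.3025, 0.1700] → [0.1802, -0.0879, 0.4663, -0.4384, -0.8988, 0.0000]
J3: z=[-0.4384, -0.8988, 0.0000] o=[0.2547, -0.1242, 0.0300] → [0.0544, -0.0265, 0.8729, -0.4384, -0.8988, 0.0000]
J4: z=[-0.4384, -0.8988, 0.0000] o=[0.5037, -0.4237, 0.6449] → [0.6071, -0.2961, 0.5179, -0.4384, -0.8988, 0.0000]
J5: z=[0.2174, -0.1061, 0.9703] o=[0.8479, -0.7362, 0.5336] → [-0.3328, 0.3914, 0.1173, 0.2174, -0.1061, 0.9703]
J6: z=[0.6315, -0.7427, -0.2227] o=[1.3167, -0.3197, 0.4740] → [0.3721, 0.3614, -0.1501, 0.6315, -0.7427, -0.2227]
q̇ = J⁺·V = [-0.5950, -0.6400, 0.7550, -0.9750, -0.8580, -0.5660]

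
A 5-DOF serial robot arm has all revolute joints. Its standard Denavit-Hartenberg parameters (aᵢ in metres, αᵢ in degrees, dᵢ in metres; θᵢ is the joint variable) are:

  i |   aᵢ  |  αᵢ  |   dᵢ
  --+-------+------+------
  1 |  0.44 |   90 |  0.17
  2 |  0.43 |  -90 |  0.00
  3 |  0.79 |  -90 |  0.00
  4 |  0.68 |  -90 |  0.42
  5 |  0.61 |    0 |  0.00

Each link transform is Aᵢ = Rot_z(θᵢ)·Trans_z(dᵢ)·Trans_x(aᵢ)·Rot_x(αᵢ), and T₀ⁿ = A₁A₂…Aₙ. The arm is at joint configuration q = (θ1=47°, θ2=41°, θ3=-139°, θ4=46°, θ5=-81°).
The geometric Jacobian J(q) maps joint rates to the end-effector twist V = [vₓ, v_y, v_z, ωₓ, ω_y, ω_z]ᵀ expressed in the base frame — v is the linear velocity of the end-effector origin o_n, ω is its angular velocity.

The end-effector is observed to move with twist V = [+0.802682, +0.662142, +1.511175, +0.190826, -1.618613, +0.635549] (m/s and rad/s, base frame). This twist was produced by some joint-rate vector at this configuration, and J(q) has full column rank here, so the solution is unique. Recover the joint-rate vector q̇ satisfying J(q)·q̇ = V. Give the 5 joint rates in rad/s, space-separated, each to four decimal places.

o_n = [1.8020, -0.4772, -0.1866]
J₁: ẑ×o_n = [0.4772, 1.8020, -0.0000], ω = ẑ
J2: z=[0.7314, -0.6820, 0.0000] o=[0.3001, 0.3218, 0.1700] → [0.2432, 0.2608, 0.4400, 0.7314, -0.6820, 0.0000]
J3: z=[-0.4474, -0.4798, 0.7547] o=[0.5214, 0.5591, 0.4521] → [1.0886, 0.6807, 1.0781, -0.4474, -0.4798, 0.7547]
J4: z=[0.8896, -0.1526, 0.4304] o=[0.5936, -0.1234, 0.0609] → [0.1901, 0.7404, -0.1303, 0.8896, -0.1526, 0.4304]
J5: z=[0.2451, 0.9548, -0.1681] o=[1.2292, -0.3609, -0.3613] → [0.1473, -0.1391, -0.5754, 0.2451, 0.9548, -0.1681]
q̇ = J⁺·V = [-0.1880, 0.6310, 0.7390, 0.2950, -0.8260]

-0.1880 0.6310 0.7390 0.2950 -0.8260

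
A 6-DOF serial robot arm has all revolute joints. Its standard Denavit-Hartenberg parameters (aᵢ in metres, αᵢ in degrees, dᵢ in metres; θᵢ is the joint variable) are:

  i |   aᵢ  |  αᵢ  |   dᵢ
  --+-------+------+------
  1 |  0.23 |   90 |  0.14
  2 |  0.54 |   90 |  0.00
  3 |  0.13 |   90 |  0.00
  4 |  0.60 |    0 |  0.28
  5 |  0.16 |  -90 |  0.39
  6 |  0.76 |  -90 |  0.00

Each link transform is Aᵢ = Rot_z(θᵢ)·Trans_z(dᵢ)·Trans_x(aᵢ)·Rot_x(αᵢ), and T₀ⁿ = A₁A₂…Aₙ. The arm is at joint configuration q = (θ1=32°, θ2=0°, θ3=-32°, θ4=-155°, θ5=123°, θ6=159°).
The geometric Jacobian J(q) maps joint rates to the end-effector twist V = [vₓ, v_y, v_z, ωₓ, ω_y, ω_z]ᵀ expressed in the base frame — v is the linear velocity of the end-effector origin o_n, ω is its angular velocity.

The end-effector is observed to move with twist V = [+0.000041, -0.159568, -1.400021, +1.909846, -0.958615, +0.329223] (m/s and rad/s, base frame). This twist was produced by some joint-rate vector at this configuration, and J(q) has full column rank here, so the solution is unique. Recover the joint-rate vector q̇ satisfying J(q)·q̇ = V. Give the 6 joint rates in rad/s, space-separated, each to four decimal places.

0.4120 0.9030 -0.6440 -0.4800 -0.8910 0.8570

o_n = [-0.0901, -0.2084, 0.1024]
J₁: ẑ×o_n = [0.2084, -0.0901, 0.0000], ω = ẑ
J2: z=[0.5299, -0.8480, 0.0000] o=[0.1951, 0.1219, 0.1400] → [0.0319, 0.0199, -0.4168, 0.5299, -0.8480, 0.0000]
J3: z=[0.0000, -0.0000, -1.0000] o=[0.6530, 0.4080, 0.1400] → [-0.6164, 0.7431, -0.0000, 0.0000, -0.0000, -1.0000]
J4: z=[-0.8988, 0.4384, -0.0000] o=[0.7100, 0.5249, 0.1400] → [-0.0165, -0.0338, 1.0098, -0.8988, 0.4384, -0.0000]
J5: z=[-0.8988, 0.4384, -0.0000] o=[0.2199, 0.1589, 0.3936] → [-0.1277, -0.2617, 0.4660, -0.8988, 0.4384, -0.0000]
J6: z=[0.2323, 0.4763, -0.8480] o=[-0.0711, 0.4518, 0.4784] → [-0.7390, 0.1034, -0.1443, 0.2323, 0.4763, -0.8480]
q̇ = J⁺·V = [0.4120, 0.9030, -0.6440, -0.4800, -0.8910, 0.8570]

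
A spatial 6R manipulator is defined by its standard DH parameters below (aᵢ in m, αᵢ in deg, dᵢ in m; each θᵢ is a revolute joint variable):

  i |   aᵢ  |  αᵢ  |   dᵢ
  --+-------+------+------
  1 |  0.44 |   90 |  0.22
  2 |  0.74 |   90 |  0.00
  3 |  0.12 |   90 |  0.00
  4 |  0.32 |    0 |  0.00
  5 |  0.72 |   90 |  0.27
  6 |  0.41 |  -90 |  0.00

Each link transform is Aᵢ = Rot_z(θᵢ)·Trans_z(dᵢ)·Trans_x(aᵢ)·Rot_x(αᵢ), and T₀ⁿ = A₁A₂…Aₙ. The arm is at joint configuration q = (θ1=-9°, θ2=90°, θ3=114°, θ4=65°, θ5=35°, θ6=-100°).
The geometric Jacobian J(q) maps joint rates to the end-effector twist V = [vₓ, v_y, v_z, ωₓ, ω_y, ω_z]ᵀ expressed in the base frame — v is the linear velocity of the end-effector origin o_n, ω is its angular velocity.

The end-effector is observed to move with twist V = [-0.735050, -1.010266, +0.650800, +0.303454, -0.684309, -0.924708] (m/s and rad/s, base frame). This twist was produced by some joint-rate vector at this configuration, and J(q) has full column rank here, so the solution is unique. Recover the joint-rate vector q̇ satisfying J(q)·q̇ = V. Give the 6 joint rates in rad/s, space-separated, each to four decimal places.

-0.6790 0.8510 0.4250 -0.2500 -0.0650 -0.1050

o_n = [1.3402, -0.2891, 0.7798]
J₁: ẑ×o_n = [0.2891, 1.3402, -0.0000], ω = ẑ
J2: z=[-0.1564, -0.9877, 0.0000] o=[0.4346, -0.0688, 0.2200] → [-0.5529, 0.0876, 0.9290, -0.1564, -0.9877, 0.0000]
J3: z=[0.9877, -0.1564, -0.0000] o=[0.4346, -0.0688, 0.9600] → [0.0282, 0.1780, -0.0758, 0.9877, -0.1564, -0.0000]
J4: z=[-0.0636, -0.4017, 0.9135] o=[0.4174, -0.1771, 0.9112] → [0.1551, 0.8347, 0.3778, -0.0636, -0.4017, 0.9135]
J5: z=[-0.0636, -0.4017, 0.9135] o=[0.6846, -0.3445, 0.8562] → [-0.0200, 0.5941, 0.2599, -0.0636, -0.4017, 0.9135]
J6: z=[0.0308, -0.9158, -0.4006] o=[1.3856, -0.4511, 1.1537] → [0.4073, 0.0297, -0.0365, 0.0308, -0.9158, -0.4006]
q̇ = J⁺·V = [-0.6790, 0.8510, 0.4250, -0.2500, -0.0650, -0.1050]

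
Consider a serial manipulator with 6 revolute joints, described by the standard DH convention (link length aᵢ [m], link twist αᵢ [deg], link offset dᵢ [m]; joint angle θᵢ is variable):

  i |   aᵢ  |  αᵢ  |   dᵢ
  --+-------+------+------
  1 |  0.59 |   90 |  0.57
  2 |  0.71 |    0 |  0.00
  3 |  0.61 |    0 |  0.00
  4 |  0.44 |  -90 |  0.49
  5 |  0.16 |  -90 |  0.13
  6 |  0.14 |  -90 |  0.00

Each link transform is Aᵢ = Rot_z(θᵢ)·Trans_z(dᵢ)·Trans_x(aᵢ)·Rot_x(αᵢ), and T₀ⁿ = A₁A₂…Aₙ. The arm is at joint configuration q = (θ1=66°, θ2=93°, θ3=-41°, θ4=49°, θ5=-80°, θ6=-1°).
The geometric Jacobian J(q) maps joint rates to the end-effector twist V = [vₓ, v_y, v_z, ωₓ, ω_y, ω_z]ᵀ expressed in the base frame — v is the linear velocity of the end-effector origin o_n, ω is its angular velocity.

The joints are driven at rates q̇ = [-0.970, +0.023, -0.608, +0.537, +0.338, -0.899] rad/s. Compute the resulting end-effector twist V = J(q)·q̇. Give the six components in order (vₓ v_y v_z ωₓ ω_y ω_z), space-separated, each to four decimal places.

0.3551 -0.8340 -0.1362 0.0325 -0.1928 -1.9036

o_n = [1.0041, 0.3241, 2.2175]
J₁: ẑ×o_n = [-0.3241, 1.0041, 0.0000], ω = ẑ
J2: z=[0.9135, -0.4067, 0.0000] o=[0.2400, 0.5390, 0.5700] → [-0.6701, -1.5051, 0.1145, 0.9135, -0.4067, 0.0000]
J3: z=[0.9135, -0.4067, 0.0000] o=[0.2249, 0.5050, 1.2790] → [-0.3817, -0.8573, 0.1516, 0.9135, -0.4067, 0.0000]
J4: z=[0.9135, -0.4067, 0.0000] o=[0.3776, 0.8481, 1.7597] → [-0.1862, -0.4182, -0.2239, 0.9135, -0.4067, 0.0000]
J5: z=[-0.3993, -0.8968, -0.1908] o=[0.7911, 0.5721, 2.1916] → [-0.0705, -0.0303, 0.2900, -0.3993, -0.8968, -0.1908]
J6: z=[-0.2351, -0.1010, 0.9667] o=[0.8810, 0.3866, 2.1941] → [0.0581, 0.1245, 0.0271, -0.2351, -0.1010, 0.9667]
V = J·q̇ = [0.3551, -0.8340, -0.1362, 0.0325, -0.1928, -1.9036]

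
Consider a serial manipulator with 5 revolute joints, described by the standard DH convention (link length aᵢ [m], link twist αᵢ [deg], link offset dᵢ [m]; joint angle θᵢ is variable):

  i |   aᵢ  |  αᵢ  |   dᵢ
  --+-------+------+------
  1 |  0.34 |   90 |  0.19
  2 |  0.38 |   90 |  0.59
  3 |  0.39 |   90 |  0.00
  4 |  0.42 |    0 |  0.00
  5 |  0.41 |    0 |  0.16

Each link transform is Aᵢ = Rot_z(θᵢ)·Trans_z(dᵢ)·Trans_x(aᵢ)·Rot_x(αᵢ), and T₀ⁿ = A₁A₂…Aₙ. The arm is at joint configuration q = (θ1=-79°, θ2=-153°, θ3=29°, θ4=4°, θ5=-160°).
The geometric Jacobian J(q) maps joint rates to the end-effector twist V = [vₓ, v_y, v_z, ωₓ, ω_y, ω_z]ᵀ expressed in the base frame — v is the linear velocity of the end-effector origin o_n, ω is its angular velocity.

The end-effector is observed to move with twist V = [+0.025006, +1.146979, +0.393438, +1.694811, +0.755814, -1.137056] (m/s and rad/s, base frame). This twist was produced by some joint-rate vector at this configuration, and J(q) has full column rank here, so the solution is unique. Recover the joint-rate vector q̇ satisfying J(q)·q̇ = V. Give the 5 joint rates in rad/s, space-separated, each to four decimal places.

-0.9440 -0.9770 0.0180 0.2720 0.6780

o_n = [-0.7141, 0.2115, -0.3127]
J₁: ẑ×o_n = [-0.2115, -0.7141, 0.0000], ω = ẑ
J2: z=[-0.9816, -0.1908, 0.0000] o=[0.0649, -0.3338, 0.1900] → [0.0959, -0.4935, -0.6838, -0.9816, -0.1908, 0.0000]
J3: z=[-0.0866, 0.4456, 0.8910] o=[-0.5789, -0.1140, 0.0175] → [-0.4371, -0.1491, 0.0321, -0.0866, 0.4456, 0.8910]
J4: z=[0.7761, 0.5909, -0.2201] o=[-0.8225, 0.1483, -0.1374] → [-0.0897, 0.1122, -0.0150, 0.7761, 0.5909, -0.2201]
J5: z=[0.7761, 0.5909, -0.2201] o=[-1.0867, 0.4431, -0.2776] → [-0.0717, -0.0548, -0.3999, 0.7761, 0.5909, -0.2201]
q̇ = J⁺·V = [-0.9440, -0.9770, 0.0180, 0.2720, 0.6780]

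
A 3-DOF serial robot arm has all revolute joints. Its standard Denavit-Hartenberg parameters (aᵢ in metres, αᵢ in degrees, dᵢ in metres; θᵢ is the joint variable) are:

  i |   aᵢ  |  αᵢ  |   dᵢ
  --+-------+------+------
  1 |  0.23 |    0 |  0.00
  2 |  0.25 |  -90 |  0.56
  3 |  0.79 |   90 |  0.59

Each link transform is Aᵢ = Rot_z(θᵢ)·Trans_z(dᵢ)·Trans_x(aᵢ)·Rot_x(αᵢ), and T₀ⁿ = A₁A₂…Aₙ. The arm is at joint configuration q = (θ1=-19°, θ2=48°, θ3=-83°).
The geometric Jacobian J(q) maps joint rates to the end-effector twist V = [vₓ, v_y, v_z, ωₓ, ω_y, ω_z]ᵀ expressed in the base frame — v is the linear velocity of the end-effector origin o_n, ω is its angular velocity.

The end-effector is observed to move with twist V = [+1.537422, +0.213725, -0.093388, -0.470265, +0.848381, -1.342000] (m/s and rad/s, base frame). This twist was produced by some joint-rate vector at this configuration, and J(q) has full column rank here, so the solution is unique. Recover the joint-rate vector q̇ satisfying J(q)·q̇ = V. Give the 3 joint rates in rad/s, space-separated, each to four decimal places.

o_n = [0.2343, 0.6090, 1.3441]
J₁: ẑ×o_n = [-0.6090, 0.2343, 0.0000], ω = ẑ
J2: z=[0.0000, 0.0000, 1.0000] o=[0.2175, -0.0749, 0.0000] → [-0.6839, 0.0168, 0.0000, 0.0000, 0.0000, 1.0000]
J3: z=[-0.4848, 0.8746, 0.0000] o=[0.4361, 0.0463, 0.5600] → [0.6858, 0.3801, -0.0963, -0.4848, 0.8746, 0.0000]
q̇ = J⁺·V = [-0.6090, -0.7330, 0.9700]

-0.6090 -0.7330 0.9700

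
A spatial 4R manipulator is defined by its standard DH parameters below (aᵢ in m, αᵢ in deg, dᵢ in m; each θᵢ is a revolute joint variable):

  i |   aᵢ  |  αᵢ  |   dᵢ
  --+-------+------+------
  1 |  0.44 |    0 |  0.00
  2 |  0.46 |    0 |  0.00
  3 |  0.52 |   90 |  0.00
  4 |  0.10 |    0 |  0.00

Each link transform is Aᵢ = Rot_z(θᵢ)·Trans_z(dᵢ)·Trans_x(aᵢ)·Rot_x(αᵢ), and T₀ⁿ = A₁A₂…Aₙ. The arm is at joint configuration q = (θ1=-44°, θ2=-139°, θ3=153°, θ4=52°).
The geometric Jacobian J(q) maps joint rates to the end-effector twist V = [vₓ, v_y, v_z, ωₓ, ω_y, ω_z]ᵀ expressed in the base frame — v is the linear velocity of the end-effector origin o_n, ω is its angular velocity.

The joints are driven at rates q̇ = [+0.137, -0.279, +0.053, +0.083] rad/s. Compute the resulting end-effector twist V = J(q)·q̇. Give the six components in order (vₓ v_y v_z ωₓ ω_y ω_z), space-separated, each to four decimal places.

0.0137 0.0670 0.0051 -0.0415 -0.0719 -0.0890

o_n = [0.3608, -0.5724, 0.0788]
J₁: ẑ×o_n = [0.5724, 0.3608, -0.0000], ω = ẑ
J2: z=[0.0000, 0.0000, 1.0000] o=[0.3165, -0.3056, 0.0000] → [0.2667, 0.0443, -0.0000, 0.0000, 0.0000, 1.0000]
J3: z=[0.0000, 0.0000, 1.0000] o=[-0.1429, -0.2816, 0.0000] → [0.2908, 0.5037, -0.0000, 0.0000, 0.0000, 1.0000]
J4: z=[-0.5000, -0.8660, 0.0000] o=[0.3075, -0.5416, 0.0000] → [-0.0682, 0.0394, 0.0616, -0.5000, -0.8660, 0.0000]
V = J·q̇ = [0.0137, 0.0670, 0.0051, -0.0415, -0.0719, -0.0890]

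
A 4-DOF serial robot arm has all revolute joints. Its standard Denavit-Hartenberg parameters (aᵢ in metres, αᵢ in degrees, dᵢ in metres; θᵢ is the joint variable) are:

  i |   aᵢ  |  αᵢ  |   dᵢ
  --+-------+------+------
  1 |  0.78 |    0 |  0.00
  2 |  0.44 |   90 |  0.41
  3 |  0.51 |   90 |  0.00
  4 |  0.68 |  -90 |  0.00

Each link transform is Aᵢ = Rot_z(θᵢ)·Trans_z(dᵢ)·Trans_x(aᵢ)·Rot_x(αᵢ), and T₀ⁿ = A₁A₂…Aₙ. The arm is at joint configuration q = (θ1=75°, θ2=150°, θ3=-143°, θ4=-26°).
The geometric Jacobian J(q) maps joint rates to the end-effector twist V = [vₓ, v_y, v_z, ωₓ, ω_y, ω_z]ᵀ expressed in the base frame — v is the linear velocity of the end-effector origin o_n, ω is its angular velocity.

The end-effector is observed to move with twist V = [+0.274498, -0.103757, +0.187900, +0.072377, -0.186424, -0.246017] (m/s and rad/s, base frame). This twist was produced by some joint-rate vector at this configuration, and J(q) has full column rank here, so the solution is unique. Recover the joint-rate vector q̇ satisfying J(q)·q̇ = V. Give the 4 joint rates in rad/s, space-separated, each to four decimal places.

-0.1810 0.0420 -0.1830 -0.1340

o_n = [0.7347, 0.8647, -0.2647]
J₁: ẑ×o_n = [-0.8647, 0.7347, 0.0000], ω = ẑ
J2: z=[0.0000, 0.0000, 1.0000] o=[0.2019, 0.7534, 0.0000] → [-0.1112, 0.5328, 0.0000, 0.0000, 0.0000, 1.0000]
J3: z=[-0.7071, 0.7071, 0.0000] o=[-0.1092, 0.4423, 0.4100] → [-0.4771, -0.4771, -0.8954, -0.7071, 0.7071, 0.0000]
J4: z=[0.4255, 0.4255, 0.7986] o=[0.1788, 0.7303, 0.1031] → [-0.2638, 0.6005, -0.1794, 0.4255, 0.4255, 0.7986]
q̇ = J⁺·V = [-0.1810, 0.0420, -0.1830, -0.1340]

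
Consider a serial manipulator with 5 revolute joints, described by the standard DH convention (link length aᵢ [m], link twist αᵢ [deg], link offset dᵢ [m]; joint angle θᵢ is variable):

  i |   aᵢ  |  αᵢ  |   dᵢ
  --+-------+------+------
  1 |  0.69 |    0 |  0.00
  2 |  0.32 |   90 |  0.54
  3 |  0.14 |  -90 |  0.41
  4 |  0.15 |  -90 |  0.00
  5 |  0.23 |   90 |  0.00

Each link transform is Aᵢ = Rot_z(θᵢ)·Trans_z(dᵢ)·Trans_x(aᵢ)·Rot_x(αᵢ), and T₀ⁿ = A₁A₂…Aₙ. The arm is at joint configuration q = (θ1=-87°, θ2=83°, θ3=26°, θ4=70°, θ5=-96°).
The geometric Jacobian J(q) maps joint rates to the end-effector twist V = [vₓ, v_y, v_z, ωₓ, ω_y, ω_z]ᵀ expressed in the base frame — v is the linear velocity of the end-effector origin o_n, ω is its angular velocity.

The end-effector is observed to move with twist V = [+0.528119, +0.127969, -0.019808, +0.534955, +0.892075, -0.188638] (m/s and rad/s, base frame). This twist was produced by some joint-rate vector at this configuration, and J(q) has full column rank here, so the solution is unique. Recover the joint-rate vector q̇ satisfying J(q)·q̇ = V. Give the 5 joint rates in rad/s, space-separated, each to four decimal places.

-0.0250 0.6100 -0.9580 -0.9020 -0.0900

o_n = [0.3991, -1.0068, 0.8258]
J₁: ẑ×o_n = [1.0068, 0.3991, -0.0000], ω = ẑ
J2: z=[0.0000, 0.0000, 1.0000] o=[0.0361, -0.6891, 0.0000] → [0.3177, 0.3630, -0.0000, 0.0000, 0.0000, 1.0000]
J3: z=[-0.0698, -0.9976, 0.0000] o=[0.3553, -0.7114, 0.5400] → [-0.2852, 0.0199, 0.0643, -0.0698, -0.9976, 0.0000]
J4: z=[-0.4373, 0.0306, 0.8988] o=[0.4523, -1.1292, 0.6014] → [-0.1031, 0.0504, -0.0519, -0.4373, 0.0306, 0.8988]
J5: z=[-0.8187, 0.4001, -0.4119] o=[0.5081, -0.9918, 0.6239] → [0.0746, 0.2103, 0.0559, -0.8187, 0.4001, -0.4119]
q̇ = J⁺·V = [-0.0250, 0.6100, -0.9580, -0.9020, -0.0900]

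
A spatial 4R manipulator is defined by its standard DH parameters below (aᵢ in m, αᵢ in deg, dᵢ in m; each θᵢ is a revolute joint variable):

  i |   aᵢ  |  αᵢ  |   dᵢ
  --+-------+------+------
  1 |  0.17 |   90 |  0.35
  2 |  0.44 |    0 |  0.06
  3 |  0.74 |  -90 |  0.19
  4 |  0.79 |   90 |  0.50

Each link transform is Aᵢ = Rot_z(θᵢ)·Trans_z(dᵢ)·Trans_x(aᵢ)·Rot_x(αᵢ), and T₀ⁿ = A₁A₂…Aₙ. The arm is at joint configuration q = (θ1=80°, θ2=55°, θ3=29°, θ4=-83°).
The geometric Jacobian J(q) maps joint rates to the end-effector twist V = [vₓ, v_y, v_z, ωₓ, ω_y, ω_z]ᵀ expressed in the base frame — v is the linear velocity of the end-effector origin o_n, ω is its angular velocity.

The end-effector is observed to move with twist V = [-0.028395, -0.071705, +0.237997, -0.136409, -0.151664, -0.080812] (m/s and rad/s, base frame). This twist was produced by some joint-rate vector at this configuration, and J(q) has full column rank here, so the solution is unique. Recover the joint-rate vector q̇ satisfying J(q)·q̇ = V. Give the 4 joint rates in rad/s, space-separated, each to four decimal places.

o_n = [1.0206, -0.1672, 1.5944]
J₁: ẑ×o_n = [0.1672, 1.0206, -0.0000], ω = ẑ
J2: z=[0.9848, -0.1736, 0.0000] o=[0.0295, 0.1674, 0.3500] → [-0.2161, -1.2255, -0.1575, 0.9848, -0.1736, 0.0000]
J3: z=[0.9848, -0.1736, 0.0000] o=[0.1324, 0.4055, 0.7104] → [-0.1535, -0.8705, -0.4098, 0.9848, -0.1736, 0.0000]
J4: z=[-0.1727, -0.9794, 0.1045] o=[0.3330, 0.4487, 1.4464] → [-0.0806, 0.0974, 0.7798, -0.1727, -0.9794, 0.1045]
q̇ = J⁺·V = [-0.0990, 0.2300, -0.3380, 0.1740]

-0.0990 0.2300 -0.3380 0.1740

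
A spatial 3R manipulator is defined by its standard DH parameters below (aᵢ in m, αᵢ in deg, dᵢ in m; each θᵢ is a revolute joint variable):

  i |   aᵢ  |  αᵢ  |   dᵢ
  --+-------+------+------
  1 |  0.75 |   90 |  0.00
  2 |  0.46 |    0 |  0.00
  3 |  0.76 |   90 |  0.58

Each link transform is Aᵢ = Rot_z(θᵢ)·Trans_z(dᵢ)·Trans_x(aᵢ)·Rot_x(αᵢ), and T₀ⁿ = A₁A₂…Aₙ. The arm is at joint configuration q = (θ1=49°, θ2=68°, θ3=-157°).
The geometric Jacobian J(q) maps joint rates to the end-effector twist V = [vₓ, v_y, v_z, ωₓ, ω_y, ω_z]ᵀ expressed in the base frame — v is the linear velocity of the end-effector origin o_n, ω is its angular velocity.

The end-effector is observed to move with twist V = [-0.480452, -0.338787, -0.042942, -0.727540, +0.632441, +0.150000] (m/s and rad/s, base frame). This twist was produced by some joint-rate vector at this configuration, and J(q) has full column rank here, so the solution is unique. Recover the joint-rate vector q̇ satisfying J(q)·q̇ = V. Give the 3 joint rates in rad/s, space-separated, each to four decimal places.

0.1500 -0.1750 -0.7890

o_n = [1.0515, 0.3256, -0.3334]
J₁: ẑ×o_n = [-0.3256, 1.0515, 0.0000], ω = ẑ
J2: z=[0.7547, -0.6561, 0.0000] o=[0.4920, 0.5660, 0.0000] → [0.2187, 0.2516, 0.1856, 0.7547, -0.6561, 0.0000]
J3: z=[0.7547, -0.6561, 0.0000] o=[0.6051, 0.6961, 0.4265] → [0.4985, 0.5735, 0.0133, 0.7547, -0.6561, 0.0000]
q̇ = J⁺·V = [0.1500, -0.1750, -0.7890]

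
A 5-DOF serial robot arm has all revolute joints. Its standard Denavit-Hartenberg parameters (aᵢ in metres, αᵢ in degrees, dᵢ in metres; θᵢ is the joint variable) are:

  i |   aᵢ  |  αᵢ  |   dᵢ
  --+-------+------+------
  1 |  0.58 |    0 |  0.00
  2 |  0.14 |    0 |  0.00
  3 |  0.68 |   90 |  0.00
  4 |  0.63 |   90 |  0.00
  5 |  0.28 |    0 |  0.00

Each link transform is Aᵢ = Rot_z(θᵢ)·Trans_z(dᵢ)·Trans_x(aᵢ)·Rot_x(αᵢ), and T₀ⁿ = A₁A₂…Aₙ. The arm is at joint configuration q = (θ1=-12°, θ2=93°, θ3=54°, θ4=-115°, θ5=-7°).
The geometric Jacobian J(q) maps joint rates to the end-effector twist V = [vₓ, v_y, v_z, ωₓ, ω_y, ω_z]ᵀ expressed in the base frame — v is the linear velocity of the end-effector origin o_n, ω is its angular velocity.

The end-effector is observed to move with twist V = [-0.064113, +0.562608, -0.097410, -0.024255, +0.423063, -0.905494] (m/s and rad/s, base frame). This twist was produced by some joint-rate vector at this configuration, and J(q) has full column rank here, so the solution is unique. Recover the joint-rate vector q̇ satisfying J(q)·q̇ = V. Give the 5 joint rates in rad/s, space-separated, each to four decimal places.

0.4970 -0.2920 -0.9630 0.2820 -0.3490

o_n = [0.3556, 0.2031, -0.8228]
J₁: ẑ×o_n = [-0.2031, 0.3556, 0.0000], ω = ẑ
J2: z=[0.0000, 0.0000, 1.0000] o=[0.5673, -0.1206, 0.0000] → [-0.3237, -0.2117, 0.0000, 0.0000, 0.0000, 1.0000]
J3: z=[0.0000, 0.0000, 1.0000] o=[0.5892, 0.0177, 0.0000] → [-0.1854, -0.2336, 0.0000, 0.0000, 0.0000, 1.0000]
J4: z=[0.7071, 0.7071, 0.0000] o=[0.1084, 0.4985, 0.0000] → [-0.5818, 0.5818, -0.3837, 0.7071, 0.7071, 0.0000]
J5: z=[0.6409, -0.6409, 0.4226] o=[0.2967, 0.3103, -0.5710] → [0.2067, 0.1863, -0.0309, 0.6409, -0.6409, 0.4226]
q̇ = J⁺·V = [0.4970, -0.2920, -0.9630, 0.2820, -0.3490]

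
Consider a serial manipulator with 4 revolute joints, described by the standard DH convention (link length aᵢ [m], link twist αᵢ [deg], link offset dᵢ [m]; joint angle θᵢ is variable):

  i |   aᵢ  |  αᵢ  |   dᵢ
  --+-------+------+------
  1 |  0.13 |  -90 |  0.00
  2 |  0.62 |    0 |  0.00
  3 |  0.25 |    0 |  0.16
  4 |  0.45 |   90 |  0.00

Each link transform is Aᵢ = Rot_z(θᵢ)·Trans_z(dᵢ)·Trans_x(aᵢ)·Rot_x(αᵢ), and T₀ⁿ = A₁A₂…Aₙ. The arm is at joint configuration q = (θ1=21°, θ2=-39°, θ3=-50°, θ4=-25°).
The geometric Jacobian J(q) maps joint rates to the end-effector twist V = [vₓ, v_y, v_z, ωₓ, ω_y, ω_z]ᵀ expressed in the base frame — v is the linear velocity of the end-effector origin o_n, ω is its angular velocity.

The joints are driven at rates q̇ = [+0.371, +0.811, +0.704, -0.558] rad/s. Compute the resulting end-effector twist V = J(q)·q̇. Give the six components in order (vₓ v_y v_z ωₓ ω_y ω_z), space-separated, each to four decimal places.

0.9032 0.5189 -0.2222 -0.3430 0.8934 0.3710

o_n = [0.3471, 0.3046, 1.0512]
J₁: ẑ×o_n = [-0.3046, 0.3471, 0.0000], ω = ẑ
J2: z=[-0.3584, 0.9336, 0.0000] o=[0.1214, 0.0466, 0.0000] → [0.9814, 0.3767, -0.3032, -0.3584, 0.9336, 0.0000]
J3: z=[-0.3584, 0.9336, 0.0000] o=[0.5712, 0.2193, 0.3902] → [0.6172, 0.2369, 0.1787, -0.3584, 0.9336, 0.0000]
J4: z=[-0.3584, 0.9336, 0.0000] o=[0.5179, 0.3702, 0.6401] → [0.3838, 0.1473, 0.1830, -0.3584, 0.9336, 0.0000]
V = J·q̇ = [0.9032, 0.5189, -0.2222, -0.3430, 0.8934, 0.3710]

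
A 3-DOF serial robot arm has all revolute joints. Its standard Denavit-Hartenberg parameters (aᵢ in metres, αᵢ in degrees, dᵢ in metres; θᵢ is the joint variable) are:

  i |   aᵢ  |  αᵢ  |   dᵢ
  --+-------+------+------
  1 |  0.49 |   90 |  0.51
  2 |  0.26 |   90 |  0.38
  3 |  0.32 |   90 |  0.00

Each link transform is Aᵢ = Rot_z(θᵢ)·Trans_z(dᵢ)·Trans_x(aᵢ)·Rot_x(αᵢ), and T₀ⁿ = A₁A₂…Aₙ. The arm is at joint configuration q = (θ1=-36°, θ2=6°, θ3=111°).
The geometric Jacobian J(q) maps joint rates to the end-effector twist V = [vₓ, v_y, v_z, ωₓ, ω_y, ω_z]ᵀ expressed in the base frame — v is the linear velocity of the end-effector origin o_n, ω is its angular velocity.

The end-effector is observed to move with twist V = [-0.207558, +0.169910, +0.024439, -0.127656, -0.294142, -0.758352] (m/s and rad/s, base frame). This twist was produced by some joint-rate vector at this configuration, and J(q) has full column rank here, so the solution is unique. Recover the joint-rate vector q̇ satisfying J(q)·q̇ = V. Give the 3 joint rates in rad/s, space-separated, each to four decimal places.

o_n = [0.1144, -0.9221, 0.5252]
J₁: ẑ×o_n = [0.9221, 0.1144, -0.0000], ω = ẑ
J2: z=[-0.5878, -0.8090, 0.0000] o=[0.3964, -0.2880, 0.5100] → [-0.0123, 0.0089, 0.1445, -0.5878, -0.8090, 0.0000]
J3: z=[0.0846, -0.0614, -0.9945] o=[0.3823, -0.7474, 0.5372] → [-0.1730, 0.2674, -0.0312, 0.0846, -0.0614, -0.9945]
q̇ = J⁺·V = [-0.0960, 0.3130, 0.6660]

-0.0960 0.3130 0.6660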